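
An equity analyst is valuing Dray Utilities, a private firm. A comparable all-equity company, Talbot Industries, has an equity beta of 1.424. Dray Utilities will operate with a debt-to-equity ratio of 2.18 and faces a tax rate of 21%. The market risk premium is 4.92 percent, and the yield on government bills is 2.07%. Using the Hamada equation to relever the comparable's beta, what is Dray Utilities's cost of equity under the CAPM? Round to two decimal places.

β_L = β_U × [1 + (1 − t)(D/E)] = 1.424 × [1 + (1 − 0.21) × 2.18]
    = 1.424 × [1 + 0.79 × 2.18] = 1.424 × 2.7222 = 3.8764
E(R) = R_f + β_L × MRP = 2.07% + 3.8764 × 4.92% = 21.14%

21.14%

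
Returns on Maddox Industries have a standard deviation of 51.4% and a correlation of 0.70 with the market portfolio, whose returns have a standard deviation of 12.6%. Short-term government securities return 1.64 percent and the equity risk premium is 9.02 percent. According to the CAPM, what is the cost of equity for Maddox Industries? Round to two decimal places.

27.40%

β = ρ × σ_i / σ_m = 0.70 × 51.4% / 12.6% = 2.8556
E(R) = 1.64% + 2.8556 × 9.02% = 27.40%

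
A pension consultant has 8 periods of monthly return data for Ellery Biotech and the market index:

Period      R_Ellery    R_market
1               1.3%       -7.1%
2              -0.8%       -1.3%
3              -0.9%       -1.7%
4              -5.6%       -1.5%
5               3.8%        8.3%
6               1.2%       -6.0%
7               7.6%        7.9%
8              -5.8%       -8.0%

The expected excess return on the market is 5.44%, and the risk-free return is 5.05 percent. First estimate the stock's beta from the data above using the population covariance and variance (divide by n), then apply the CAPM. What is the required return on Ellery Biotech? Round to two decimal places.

7.67%

Mean R_i = (1.3 − 0.8 − 0.9 − 5.6 + 3.8 + 1.2 + 7.6 − 5.8) / 8 = 0.1000%
Mean R_m = (-7.1 − 1.3 − 1.7 − 1.5 + 8.3 − 6.0 + 7.9 − 8.0) / 8 = -1.1750%
Σ(R_i − R̄_i)(R_m − R̄_m) = 133.4600  ⇒  Cov = 133.4600 / 8 = 16.6825
Σ(R_m − R̄_m)² = 277.4950  ⇒  Var(R_m) = 277.4950 / 8 = 34.6869
β = Cov / Var(R_m) = 16.6825 / 34.6869 = 0.4809
E(R) = R_f + β × MRP = 5.05% + 0.4809 × 5.44% = 7.67%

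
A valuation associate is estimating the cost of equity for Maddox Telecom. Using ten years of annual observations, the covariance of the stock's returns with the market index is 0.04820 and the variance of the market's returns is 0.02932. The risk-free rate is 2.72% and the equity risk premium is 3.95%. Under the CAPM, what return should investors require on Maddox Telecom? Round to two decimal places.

9.21%

β = Cov(R_i, R_m) / Var(R_m) = 0.04820 / 0.02932 = 1.6439
E(R) = R_f + β × MRP = 2.72% + 1.6439 × 3.95% = 9.21%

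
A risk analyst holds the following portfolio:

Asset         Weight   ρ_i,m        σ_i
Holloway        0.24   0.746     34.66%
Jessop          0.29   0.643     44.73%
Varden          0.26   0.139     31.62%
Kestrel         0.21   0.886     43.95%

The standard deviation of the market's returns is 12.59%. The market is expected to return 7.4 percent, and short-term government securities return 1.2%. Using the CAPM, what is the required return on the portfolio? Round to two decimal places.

12.95%

β_Holloway = 0.746 × 34.66% / 12.59% = 2.0537
β_Jessop = 0.643 × 44.73% / 12.59% = 2.2845
β_Varden = 0.139 × 31.62% / 12.59% = 0.3491
β_Kestrel = 0.886 × 43.95% / 12.59% = 3.0929
β_P = Σ w_i β_i = 0.24×2.0537 + 0.29×2.2845 + 0.26×0.3491 + 0.21×3.0929 = 1.8957
MRP = 7.4% − 1.2% = 6.20%
E(R_P) = R_f + β_P × MRP = 1.2% + 1.8957 × 6.2% = 12.95%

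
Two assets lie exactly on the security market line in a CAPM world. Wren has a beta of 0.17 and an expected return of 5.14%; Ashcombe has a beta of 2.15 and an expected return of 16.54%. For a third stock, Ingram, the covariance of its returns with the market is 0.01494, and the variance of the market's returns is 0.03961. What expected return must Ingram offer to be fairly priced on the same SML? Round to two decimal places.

6.33%

MRP = (16.54% − 5.14%) / (2.15 − 0.17) = 5.7576%
R_f = 5.14% − 0.17 × 5.7576% = 4.1612%
β_Ingram = Cov / Var(R_m) = 0.01494 / 0.03961 = 0.3772
E(R_Ingram) = R_f + β × MRP = 4.1612% + 0.3772 × 5.7576% = 6.33%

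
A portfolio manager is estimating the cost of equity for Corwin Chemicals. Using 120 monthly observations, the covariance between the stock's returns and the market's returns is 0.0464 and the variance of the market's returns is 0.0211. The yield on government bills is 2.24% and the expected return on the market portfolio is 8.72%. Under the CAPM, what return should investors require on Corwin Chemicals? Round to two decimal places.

16.49%

β = Cov(R_i, R_m) / Var(R_m) = 0.0464 / 0.0211 = 2.1991
MRP = 8.72% − 2.24% = 6.48%
E(R) = R_f + β × MRP = 2.24% + 2.1991 × 6.48% = 16.49%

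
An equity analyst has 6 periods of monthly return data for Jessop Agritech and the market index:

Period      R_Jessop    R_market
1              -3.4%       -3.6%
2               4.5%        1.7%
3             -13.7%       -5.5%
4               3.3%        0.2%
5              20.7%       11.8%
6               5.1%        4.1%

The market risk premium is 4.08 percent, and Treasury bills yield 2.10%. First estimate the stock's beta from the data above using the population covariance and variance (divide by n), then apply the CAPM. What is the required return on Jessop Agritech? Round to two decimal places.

Mean R_i = (-3.4 + 4.5 − 13.7 + 3.3 + 20.7 + 5.1) / 6 = 2.7500%
Mean R_m = (-3.6 + 1.7 − 5.5 + 0.2 + 11.8 + 4.1) / 6 = 1.4500%
Σ(R_i − R̄_i)(R_m − R̄_m) = 337.1450  ⇒  Cov = 337.1450 / 6 = 56.1908
Σ(R_m − R̄_m)² = 189.5750  ⇒  Var(R_m) = 189.5750 / 6 = 31.5958
β = Cov / Var(R_m) = 56.1908 / 31.5958 = 1.7784
E(R) = R_f + β × MRP = 2.10% + 1.7784 × 4.08% = 9.36%

9.36%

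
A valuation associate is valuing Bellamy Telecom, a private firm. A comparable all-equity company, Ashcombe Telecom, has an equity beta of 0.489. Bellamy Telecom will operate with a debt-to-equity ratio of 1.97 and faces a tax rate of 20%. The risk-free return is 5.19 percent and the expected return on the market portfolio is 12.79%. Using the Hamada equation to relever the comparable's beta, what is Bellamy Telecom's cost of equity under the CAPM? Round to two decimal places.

14.76%

β_L = β_U × [1 + (1 − t)(D/E)] = 0.489 × [1 + (1 − 0.20) × 1.97]
    = 0.489 × [1 + 0.80 × 1.97] = 0.489 × 2.5760 = 1.2597
MRP = 12.79% − 5.19% = 7.60%
E(R) = R_f + β_L × MRP = 5.19% + 1.2597 × 7.60% = 14.76%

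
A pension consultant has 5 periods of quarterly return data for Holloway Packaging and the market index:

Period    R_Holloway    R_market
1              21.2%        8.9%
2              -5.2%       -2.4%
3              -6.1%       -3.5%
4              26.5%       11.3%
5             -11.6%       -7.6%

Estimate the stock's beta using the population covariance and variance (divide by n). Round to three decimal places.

Mean R_i = (21.2 − 5.2 − 6.1 + 26.5 − 11.6) / 5 = 4.9600%
Mean R_m = (8.9 − 2.4 − 3.5 + 11.3 − 7.6) / 5 = 1.3400%
Σ(R_i − R̄_i)(R_m − R̄_m) = 576.8880  ⇒  Cov = 576.8880 / 5 = 115.3776
Σ(R_m − R̄_m)² = 273.6920  ⇒  Var(R_m) = 273.6920 / 5 = 54.7384
β = Cov / Var(R_m) = 115.3776 / 54.7384 = 2.1078

2.108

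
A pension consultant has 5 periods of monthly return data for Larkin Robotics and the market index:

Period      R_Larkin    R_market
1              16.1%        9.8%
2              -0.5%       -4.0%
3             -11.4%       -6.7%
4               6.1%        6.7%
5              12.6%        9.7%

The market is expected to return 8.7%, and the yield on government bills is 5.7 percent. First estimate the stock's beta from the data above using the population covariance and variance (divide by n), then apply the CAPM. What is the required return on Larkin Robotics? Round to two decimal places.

9.67%

Mean R_i = (16.1 − 0.5 − 11.4 + 6.1 + 12.6) / 5 = 4.5800%
Mean R_m = (9.8 − 4.0 − 6.7 + 6.7 + 9.7) / 5 = 3.1000%
Σ(R_i − R̄_i)(R_m − R̄_m) = 328.2600  ⇒  Cov = 328.2600 / 5 = 65.6520
Σ(R_m − R̄_m)² = 247.8600  ⇒  Var(R_m) = 247.8600 / 5 = 49.5720
β = Cov / Var(R_m) = 65.6520 / 49.5720 = 1.3244
MRP = 8.7% − 5.7% = 3.00%
E(R) = R_f + β × MRP = 5.7% + 1.3244 × 3.0% = 9.67%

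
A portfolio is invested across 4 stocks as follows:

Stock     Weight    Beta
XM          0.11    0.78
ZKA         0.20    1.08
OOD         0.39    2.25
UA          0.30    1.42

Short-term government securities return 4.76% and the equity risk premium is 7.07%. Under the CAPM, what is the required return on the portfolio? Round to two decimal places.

β_P = Σ w_i β_i = 0.11×0.78 + 0.20×1.08 + 0.39×2.25 + 0.30×1.42 = 1.6053
E(R_P) = R_f + β_P × MRP = 4.76% + 1.6053 × 7.07% = 16.11%

16.11%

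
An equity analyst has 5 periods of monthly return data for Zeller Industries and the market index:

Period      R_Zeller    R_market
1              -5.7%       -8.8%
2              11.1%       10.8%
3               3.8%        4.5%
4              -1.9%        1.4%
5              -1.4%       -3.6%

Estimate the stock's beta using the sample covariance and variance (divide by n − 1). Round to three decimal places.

Mean R_i = (-5.7 + 11.1 + 3.8 − 1.9 − 1.4) / 5 = 1.1800%
Mean R_m = (-8.8 + 10.8 + 4.5 + 1.4 − 3.6) / 5 = 0.8600%
Σ(R_i − R̄_i)(R_m − R̄_m) = 184.4460  ⇒  Cov = 184.4460 / 4 = 46.1115
Σ(R_m − R̄_m)² = 225.5520  ⇒  Var(R_m) = 225.5520 / 4 = 56.3880
β = Cov / Var(R_m) = 46.1115 / 56.3880 = 0.8178

0.818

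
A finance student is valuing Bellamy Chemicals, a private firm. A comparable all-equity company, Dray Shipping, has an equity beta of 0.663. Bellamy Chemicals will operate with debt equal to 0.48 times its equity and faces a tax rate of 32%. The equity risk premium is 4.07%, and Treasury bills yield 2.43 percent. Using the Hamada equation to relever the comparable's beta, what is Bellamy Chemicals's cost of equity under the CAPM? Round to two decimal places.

β_L = β_U × [1 + (1 − t)(D/E)] = 0.663 × [1 + (1 − 0.32) × 0.48]
    = 0.663 × [1 + 0.68 × 0.48] = 0.663 × 1.3264 = 0.8794
E(R) = R_f + β_L × MRP = 2.43% + 0.8794 × 4.07% = 6.01%

6.01%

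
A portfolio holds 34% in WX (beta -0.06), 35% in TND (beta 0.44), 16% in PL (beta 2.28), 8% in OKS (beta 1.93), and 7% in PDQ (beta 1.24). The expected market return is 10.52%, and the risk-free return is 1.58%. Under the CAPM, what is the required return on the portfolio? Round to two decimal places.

β_P = Σ w_i β_i = 0.34×-0.06 + 0.35×0.44 + 0.16×2.28 + 0.08×1.93 + 0.07×1.24 = 0.7396
MRP = 10.52% − 1.58% = 8.94%
E(R_P) = R_f + β_P × MRP = 1.58% + 0.7396 × 8.94% = 8.19%

8.19%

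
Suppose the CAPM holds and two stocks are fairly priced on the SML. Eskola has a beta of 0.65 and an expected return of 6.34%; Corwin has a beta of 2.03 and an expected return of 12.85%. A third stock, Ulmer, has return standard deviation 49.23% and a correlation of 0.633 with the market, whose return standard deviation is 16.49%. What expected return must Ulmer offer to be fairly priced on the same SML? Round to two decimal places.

MRP = (12.85% − 6.34%) / (2.03 − 0.65) = 4.7174%
R_f = 6.34% − 0.65 × 4.7174% = 3.2737%
β_Ulmer = ρ·σ_i/σ_m = 0.633 × 49.23 / 16.49 = 1.8898
E(R_Ulmer) = R_f + β × MRP = 3.2737% + 1.8898 × 4.7174% = 12.19%

12.19%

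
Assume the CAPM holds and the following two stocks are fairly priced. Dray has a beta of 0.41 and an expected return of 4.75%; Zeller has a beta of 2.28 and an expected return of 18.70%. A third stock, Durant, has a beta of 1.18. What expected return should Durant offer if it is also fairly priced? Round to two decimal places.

10.49%

MRP (SML slope) = (18.70% − 4.75%) / (2.28 − 0.41) = 13.95% / 1.87 = 7.4599%
R_f (intercept) = 4.75% − 0.41 × 7.4599% = 1.6914%
E(R_Durant) = R_f + β × MRP = 1.6914% + 1.18 × 7.4599% = 10.49%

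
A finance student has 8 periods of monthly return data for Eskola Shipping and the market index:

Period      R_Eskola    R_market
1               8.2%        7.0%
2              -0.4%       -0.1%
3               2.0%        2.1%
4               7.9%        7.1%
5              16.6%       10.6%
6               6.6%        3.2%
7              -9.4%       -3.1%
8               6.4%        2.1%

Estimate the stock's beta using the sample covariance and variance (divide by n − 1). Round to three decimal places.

1.621

Mean R_i = (8.2 − 0.4 + 2.0 + 7.9 + 16.6 + 6.6 − 9.4 + 6.4) / 8 = 4.7375%
Mean R_m = (7.0 − 0.1 + 2.1 + 7.1 + 10.6 + 3.2 − 3.1 + 2.1) / 8 = 3.6125%
Σ(R_i − R̄_i)(R_m − R̄_m) = 220.4763  ⇒  Cov = 220.4763 / 7 = 31.4966
Σ(R_m − R̄_m)² = 136.0488  ⇒  Var(R_m) = 136.0488 / 7 = 19.4355
β = Cov / Var(R_m) = 31.4966 / 19.4355 = 1.6206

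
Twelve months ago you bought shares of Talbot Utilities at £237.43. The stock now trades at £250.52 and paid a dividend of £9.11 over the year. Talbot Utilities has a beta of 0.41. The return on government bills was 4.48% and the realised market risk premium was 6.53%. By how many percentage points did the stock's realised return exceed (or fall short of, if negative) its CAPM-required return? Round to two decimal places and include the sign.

Realised HPR = (P1 + D1 − P0) / P0 = (250.52 + 9.11 − 237.43) / 237.43 = 22.20 / 237.43 = 9.3501%
CAPM required = R_f + β·MRP = 4.48% + 0.41 × 6.53% = 7.1573%
α = realised − required = 9.3501% − 7.1573% = +2.19%

+2.19%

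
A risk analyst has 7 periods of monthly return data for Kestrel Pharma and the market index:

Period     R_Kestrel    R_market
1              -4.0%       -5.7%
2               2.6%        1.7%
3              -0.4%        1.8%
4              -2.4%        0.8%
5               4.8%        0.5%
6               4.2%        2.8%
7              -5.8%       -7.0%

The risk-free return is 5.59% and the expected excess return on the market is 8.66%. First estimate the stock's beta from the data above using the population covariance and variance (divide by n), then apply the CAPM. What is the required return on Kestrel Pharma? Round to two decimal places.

Mean R_i = (-4.0 + 2.6 − 0.4 − 2.4 + 4.8 + 4.2 − 5.8) / 7 = -0.1429%
Mean R_m = (-5.7 + 1.7 + 1.8 + 0.8 + 0.5 + 2.8 − 7.0) / 7 = -0.7286%
Σ(R_i − R̄_i)(R_m − R̄_m) = 78.6114  ⇒  Cov = 78.6114 / 7 = 11.2302
Σ(R_m − R̄_m)² = 92.6343  ⇒  Var(R_m) = 92.6343 / 7 = 13.2335
β = Cov / Var(R_m) = 11.2302 / 13.2335 = 0.8486
E(R) = R_f + β × MRP = 5.59% + 0.8486 × 8.66% = 12.94%

12.94%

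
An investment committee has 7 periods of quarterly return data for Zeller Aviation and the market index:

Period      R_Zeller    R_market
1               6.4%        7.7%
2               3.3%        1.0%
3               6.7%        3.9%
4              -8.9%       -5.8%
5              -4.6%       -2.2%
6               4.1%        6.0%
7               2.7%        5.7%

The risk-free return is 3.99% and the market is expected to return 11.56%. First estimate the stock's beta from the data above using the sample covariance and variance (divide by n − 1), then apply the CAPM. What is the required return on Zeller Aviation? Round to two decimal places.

12.26%

Mean R_i = (6.4 + 3.3 + 6.7 − 8.9 − 4.6 + 4.1 + 2.7) / 7 = 1.3857%
Mean R_m = (7.7 + 1.0 + 3.9 − 5.8 − 2.2 + 6.0 + 5.7) / 7 = 2.3286%
Σ(R_i − R̄_i)(R_m − R̄_m) = 157.8529  ⇒  Cov = 157.8529 / 6 = 26.3088
Σ(R_m − R̄_m)² = 144.5143  ⇒  Var(R_m) = 144.5143 / 6 = 24.0857
β = Cov / Var(R_m) = 26.3088 / 24.0857 = 1.0923
MRP = 11.56% − 3.99% = 7.57%
E(R) = R_f + β × MRP = 3.99% + 1.0923 × 7.57% = 12.26%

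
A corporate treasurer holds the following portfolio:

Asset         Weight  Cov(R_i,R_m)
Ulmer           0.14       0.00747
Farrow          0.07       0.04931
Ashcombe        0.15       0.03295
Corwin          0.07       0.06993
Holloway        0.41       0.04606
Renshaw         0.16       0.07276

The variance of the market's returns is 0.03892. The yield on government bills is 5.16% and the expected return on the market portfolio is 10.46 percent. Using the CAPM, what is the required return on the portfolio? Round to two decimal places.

β_Ulmer = 0.00747 / 0.03892 = 0.1919
β_Farrow = 0.04931 / 0.03892 = 1.2670
β_Ashcombe = 0.03295 / 0.03892 = 0.8466
β_Corwin = 0.06993 / 0.03892 = 1.7968
β_Holloway = 0.04606 / 0.03892 = 1.1835
β_Renshaw = 0.07276 / 0.03892 = 1.8695
β_P = Σ w_i β_i = 0.14×0.1919 + 0.07×1.2670 + 0.15×0.8466 + 0.07×1.7968 + 0.41×1.1835 + 0.16×1.8695 = 1.1527
MRP = 10.46% − 5.16% = 5.30%
E(R_P) = R_f + β_P × MRP = 5.16% + 1.1527 × 5.30% = 11.27%

11.27%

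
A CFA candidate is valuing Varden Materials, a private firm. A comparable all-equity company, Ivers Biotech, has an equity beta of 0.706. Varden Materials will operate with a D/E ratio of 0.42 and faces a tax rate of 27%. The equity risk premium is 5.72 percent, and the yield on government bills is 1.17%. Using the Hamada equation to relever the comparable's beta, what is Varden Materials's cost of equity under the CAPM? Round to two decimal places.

β_L = β_U × [1 + (1 − t)(D/E)] = 0.706 × [1 + (1 − 0.27) × 0.42]
    = 0.706 × [1 + 0.73 × 0.42] = 0.706 × 1.3066 = 0.9225
E(R) = R_f + β_L × MRP = 1.17% + 0.9225 × 5.72% = 6.45%

6.45%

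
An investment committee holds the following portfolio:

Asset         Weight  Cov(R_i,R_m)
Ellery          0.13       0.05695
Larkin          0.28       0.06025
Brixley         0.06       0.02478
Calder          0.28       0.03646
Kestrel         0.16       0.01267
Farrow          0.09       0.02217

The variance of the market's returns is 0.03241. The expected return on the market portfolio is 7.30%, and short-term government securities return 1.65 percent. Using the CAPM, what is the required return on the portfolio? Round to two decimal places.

8.62%

β_Ellery = 0.05695 / 0.03241 = 1.7572
β_Larkin = 0.06025 / 0.03241 = 1.8590
β_Brixley = 0.02478 / 0.03241 = 0.7646
β_Calder = 0.03646 / 0.03241 = 1.1250
β_Kestrel = 0.01267 / 0.03241 = 0.3909
β_Farrow = 0.02217 / 0.03241 = 0.6840
β_P = Σ w_i β_i = 0.13×1.7572 + 0.28×1.8590 + 0.06×0.7646 + 0.28×1.1250 + 0.16×0.3909 + 0.09×0.6840 = 1.2339
MRP = 7.30% − 1.65% = 5.65%
E(R_P) = R_f + β_P × MRP = 1.65% + 1.2339 × 5.65% = 8.62%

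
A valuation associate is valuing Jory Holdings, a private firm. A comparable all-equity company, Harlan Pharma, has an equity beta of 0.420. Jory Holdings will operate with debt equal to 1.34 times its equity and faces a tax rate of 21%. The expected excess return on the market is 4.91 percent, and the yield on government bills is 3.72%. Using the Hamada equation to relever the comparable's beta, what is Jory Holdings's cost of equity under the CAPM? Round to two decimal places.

β_L = β_U × [1 + (1 − t)(D/E)] = 0.420 × [1 + (1 − 0.21) × 1.34]
    = 0.420 × [1 + 0.79 × 1.34] = 0.420 × 2.0586 = 0.8646
E(R) = R_f + β_L × MRP = 3.72% + 0.8646 × 4.91% = 7.97%

7.97%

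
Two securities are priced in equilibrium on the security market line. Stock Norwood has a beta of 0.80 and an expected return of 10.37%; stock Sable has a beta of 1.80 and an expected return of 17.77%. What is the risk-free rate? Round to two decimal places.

Both satisfy E(R) = R_f + β·MRP, so the slope of the SML is
MRP = (17.77% − 10.37%) / (1.80 − 0.80) = 7.40% / 1.00 = 7.4000%
R_f = E(R_Norwood) − β_Norwood·MRP = 10.37% − 0.80 × 7.4000% = 4.4500%

4.45%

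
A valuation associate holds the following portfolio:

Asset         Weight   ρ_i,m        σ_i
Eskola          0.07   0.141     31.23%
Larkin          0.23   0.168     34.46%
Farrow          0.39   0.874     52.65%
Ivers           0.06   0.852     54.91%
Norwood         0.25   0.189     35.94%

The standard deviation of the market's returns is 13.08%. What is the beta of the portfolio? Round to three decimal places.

β_Eskola = 0.141 × 31.23% / 13.08% = 0.3367
β_Larkin = 0.168 × 34.46% / 13.08% = 0.4426
β_Farrow = 0.874 × 52.65% / 13.08% = 3.5181
β_Ivers = 0.852 × 54.91% / 13.08% = 3.5767
β_Norwood = 0.189 × 35.94% / 13.08% = 0.5193
β_P = Σ w_i β_i = 0.07×0.3367 + 0.23×0.4426 + 0.39×3.5181 + 0.06×3.5767 + 0.25×0.5193 = 1.8419

1.842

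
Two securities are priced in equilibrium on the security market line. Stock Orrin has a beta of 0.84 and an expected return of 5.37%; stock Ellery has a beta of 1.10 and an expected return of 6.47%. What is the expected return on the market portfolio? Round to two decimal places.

Both satisfy E(R) = R_f + β·MRP, so the slope of the SML is
MRP = (6.47% − 5.37%) / (1.10 − 0.84) = 1.10% / 0.26 = 4.2308%
R_f = E(R_Orrin) − β_Orrin·MRP = 5.37% − 0.84 × 4.2308% = 1.8161%
E(R_m) = R_f + MRP = 1.8161% + 4.2308% = 6.05%

6.05%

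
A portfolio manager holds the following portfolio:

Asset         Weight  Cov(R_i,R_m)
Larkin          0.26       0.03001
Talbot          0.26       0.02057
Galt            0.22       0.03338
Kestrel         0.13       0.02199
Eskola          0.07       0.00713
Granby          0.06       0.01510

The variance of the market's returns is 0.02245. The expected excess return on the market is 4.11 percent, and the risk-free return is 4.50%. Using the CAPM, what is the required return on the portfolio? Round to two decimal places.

β_Larkin = 0.03001 / 0.02245 = 1.3367
β_Talbot = 0.02057 / 0.02245 = 0.9163
β_Galt = 0.03338 / 0.02245 = 1.4869
β_Kestrel = 0.02199 / 0.02245 = 0.9795
β_Eskola = 0.00713 / 0.02245 = 0.3176
β_Granby = 0.01510 / 0.02245 = 0.6726
β_P = Σ w_i β_i = 0.26×1.3367 + 0.26×0.9163 + 0.22×1.4869 + 0.13×0.9795 + 0.07×0.3176 + 0.06×0.6726 = 1.1028
E(R_P) = R_f + β_P × MRP = 4.50% + 1.1028 × 4.11% = 9.03%

9.03%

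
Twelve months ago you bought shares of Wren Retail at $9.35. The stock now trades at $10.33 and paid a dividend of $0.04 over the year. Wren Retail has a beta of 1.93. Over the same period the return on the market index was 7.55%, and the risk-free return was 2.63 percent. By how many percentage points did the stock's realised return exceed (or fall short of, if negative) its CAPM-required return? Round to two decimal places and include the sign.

Realised HPR = (P1 + D1 − P0) / P0 = (10.33 + 0.04 − 9.35) / 9.35 = 1.02 / 9.35 = 10.9091%
MRP = 7.55% − 2.63% = 4.92%
CAPM required = R_f + β·MRP = 2.63% + 1.93 × 4.92% = 12.1256%
α = realised − required = 10.9091% − 12.1256% = -1.22%

-1.22%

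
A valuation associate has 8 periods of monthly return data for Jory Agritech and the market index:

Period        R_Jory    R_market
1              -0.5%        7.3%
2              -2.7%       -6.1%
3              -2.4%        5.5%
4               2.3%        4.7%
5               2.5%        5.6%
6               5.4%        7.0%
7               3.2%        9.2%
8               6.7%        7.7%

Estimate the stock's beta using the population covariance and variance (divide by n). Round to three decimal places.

0.437

Mean R_i = (-0.5 − 2.7 − 2.4 + 2.3 + 2.5 + 5.4 + 3.2 + 6.7) / 8 = 1.8125%
Mean R_m = (7.3 − 6.1 + 5.5 + 4.7 + 5.6 + 7.0 + 9.2 + 7.7) / 8 = 5.1125%
Σ(R_i − R̄_i)(R_m − R̄_m) = 69.1288  ⇒  Cov = 69.1288 / 8 = 8.6411
Σ(R_m − R̄_m)² = 158.0288  ⇒  Var(R_m) = 158.0288 / 8 = 19.7536
β = Cov / Var(R_m) = 8.6411 / 19.7536 = 0.4374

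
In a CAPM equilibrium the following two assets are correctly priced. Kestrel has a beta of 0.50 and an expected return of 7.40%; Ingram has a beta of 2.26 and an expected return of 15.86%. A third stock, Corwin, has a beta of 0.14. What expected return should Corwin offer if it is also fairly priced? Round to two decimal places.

MRP (SML slope) = (15.86% − 7.40%) / (2.26 − 0.50) = 8.46% / 1.76 = 4.8068%
R_f (intercept) = 7.40% − 0.50 × 4.8068% = 4.9966%
E(R_Corwin) = R_f + β × MRP = 4.9966% + 0.14 × 4.8068% = 5.67%

5.67%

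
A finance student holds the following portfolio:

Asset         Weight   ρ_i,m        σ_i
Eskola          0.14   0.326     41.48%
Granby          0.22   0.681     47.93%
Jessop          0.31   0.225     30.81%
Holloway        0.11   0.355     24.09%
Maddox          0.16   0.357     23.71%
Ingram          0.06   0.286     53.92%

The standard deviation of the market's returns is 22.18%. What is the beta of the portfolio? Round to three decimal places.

0.651

β_Eskola = 0.326 × 41.48% / 22.18% = 0.6097
β_Granby = 0.681 × 47.93% / 22.18% = 1.4716
β_Jessop = 0.225 × 30.81% / 22.18% = 0.3125
β_Holloway = 0.355 × 24.09% / 22.18% = 0.3856
β_Maddox = 0.357 × 23.71% / 22.18% = 0.3816
β_Ingram = 0.286 × 53.92% / 22.18% = 0.6953
β_P = Σ w_i β_i = 0.14×0.6097 + 0.22×1.4716 + 0.31×0.3125 + 0.11×0.3856 + 0.16×0.3816 + 0.06×0.6953 = 0.6512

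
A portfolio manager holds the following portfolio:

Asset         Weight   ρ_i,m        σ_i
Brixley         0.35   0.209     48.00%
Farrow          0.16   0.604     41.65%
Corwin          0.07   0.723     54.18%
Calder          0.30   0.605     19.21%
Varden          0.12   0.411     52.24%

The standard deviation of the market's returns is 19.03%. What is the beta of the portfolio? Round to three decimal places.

0.859

β_Brixley = 0.209 × 48.00% / 19.03% = 0.5272
β_Farrow = 0.604 × 41.65% / 19.03% = 1.3219
β_Corwin = 0.723 × 54.18% / 19.03% = 2.0584
β_Calder = 0.605 × 19.21% / 19.03% = 0.6107
β_Varden = 0.411 × 52.24% / 19.03% = 1.1283
β_P = Σ w_i β_i = 0.35×0.5272 + 0.16×1.3219 + 0.07×2.0584 + 0.30×0.6107 + 0.12×1.1283 = 0.8587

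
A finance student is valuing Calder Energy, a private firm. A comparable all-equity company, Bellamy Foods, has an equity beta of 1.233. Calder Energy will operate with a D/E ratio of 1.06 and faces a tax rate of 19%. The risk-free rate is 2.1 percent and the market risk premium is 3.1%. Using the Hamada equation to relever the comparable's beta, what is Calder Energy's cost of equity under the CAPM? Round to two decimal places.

β_L = β_U × [1 + (1 − t)(D/E)] = 1.233 × [1 + (1 − 0.19) × 1.06]
    = 1.233 × [1 + 0.81 × 1.06] = 1.233 × 1.8586 = 2.2917
E(R) = R_f + β_L × MRP = 2.1% + 2.2917 × 3.1% = 9.20%

9.20%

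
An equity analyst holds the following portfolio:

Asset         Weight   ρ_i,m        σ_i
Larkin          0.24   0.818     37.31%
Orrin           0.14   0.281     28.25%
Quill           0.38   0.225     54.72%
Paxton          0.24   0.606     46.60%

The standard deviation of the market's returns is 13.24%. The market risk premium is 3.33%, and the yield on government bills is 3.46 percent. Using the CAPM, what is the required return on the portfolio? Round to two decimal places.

8.46%

β_Larkin = 0.818 × 37.31% / 13.24% = 2.3051
β_Orrin = 0.281 × 28.25% / 13.24% = 0.5996
β_Quill = 0.225 × 54.72% / 13.24% = 0.9299
β_Paxton = 0.606 × 46.60% / 13.24% = 2.1329
β_P = Σ w_i β_i = 0.24×2.3051 + 0.14×0.5996 + 0.38×0.9299 + 0.24×2.1329 = 1.5024
E(R_P) = R_f + β_P × MRP = 3.46% + 1.5024 × 3.33% = 8.46%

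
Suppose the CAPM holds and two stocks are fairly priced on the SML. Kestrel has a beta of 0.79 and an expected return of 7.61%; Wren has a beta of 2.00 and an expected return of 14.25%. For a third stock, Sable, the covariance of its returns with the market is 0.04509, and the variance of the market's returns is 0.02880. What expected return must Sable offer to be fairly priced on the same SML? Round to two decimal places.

MRP = (14.25% − 7.61%) / (2.00 − 0.79) = 5.4876%
R_f = 7.61% − 0.79 × 5.4876% = 3.2748%
β_Sable = Cov / Var(R_m) = 0.04509 / 0.02880 = 1.5656
E(R_Sable) = R_f + β × MRP = 3.2748% + 1.5656 × 5.4876% = 11.87%

11.87%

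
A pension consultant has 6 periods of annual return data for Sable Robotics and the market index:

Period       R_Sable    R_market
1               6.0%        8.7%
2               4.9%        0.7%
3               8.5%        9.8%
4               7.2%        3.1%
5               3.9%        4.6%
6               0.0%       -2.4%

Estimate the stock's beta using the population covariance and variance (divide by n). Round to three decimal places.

0.503

Mean R_i = (6.0 + 4.9 + 8.5 + 7.2 + 3.9 + 0.0) / 6 = 5.0833%
Mean R_m = (8.7 + 0.7 + 9.8 + 3.1 + 4.6 − 2.4) / 6 = 4.0833%
Σ(R_i − R̄_i)(R_m − R̄_m) = 54.6483  ⇒  Cov = 54.6483 / 6 = 9.1081
Σ(R_m − R̄_m)² = 108.7083  ⇒  Var(R_m) = 108.7083 / 6 = 18.1181
β = Cov / Var(R_m) = 9.1081 / 18.1181 = 0.5027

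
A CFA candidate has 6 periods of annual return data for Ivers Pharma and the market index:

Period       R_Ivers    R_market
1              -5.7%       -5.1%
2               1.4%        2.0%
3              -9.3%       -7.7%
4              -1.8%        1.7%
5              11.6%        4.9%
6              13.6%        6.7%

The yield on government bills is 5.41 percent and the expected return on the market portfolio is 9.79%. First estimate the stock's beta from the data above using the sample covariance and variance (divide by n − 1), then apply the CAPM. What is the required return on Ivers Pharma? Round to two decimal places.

Mean R_i = (-5.7 + 1.4 − 9.3 − 1.8 + 11.6 + 13.6) / 6 = 1.6333%
Mean R_m = (-5.1 + 2.0 − 7.7 + 1.7 + 4.9 + 6.7) / 6 = 0.4167%
Σ(R_i − R̄_i)(R_m − R̄_m) = 244.2967  ⇒  Cov = 244.2967 / 5 = 48.8593
Σ(R_m − R̄_m)² = 160.0483  ⇒  Var(R_m) = 160.0483 / 5 = 32.0097
β = Cov / Var(R_m) = 48.8593 / 32.0097 = 1.5264
MRP = 9.79% − 5.41% = 4.38%
E(R) = R_f + β × MRP = 5.41% + 1.5264 × 4.38% = 12.10%

12.10%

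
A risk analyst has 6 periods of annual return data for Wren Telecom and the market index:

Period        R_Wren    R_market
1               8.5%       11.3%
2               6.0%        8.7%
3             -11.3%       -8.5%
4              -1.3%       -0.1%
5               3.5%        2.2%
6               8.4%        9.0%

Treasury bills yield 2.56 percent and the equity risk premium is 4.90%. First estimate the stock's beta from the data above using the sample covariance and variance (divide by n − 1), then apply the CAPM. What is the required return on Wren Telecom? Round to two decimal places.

Mean R_i = (8.5 + 6.0 − 11.3 − 1.3 + 3.5 + 8.4) / 6 = 2.3000%
Mean R_m = (11.3 + 8.7 − 8.5 − 0.1 + 2.2 + 9.0) / 6 = 3.7667%
Σ(R_i − R̄_i)(R_m − R̄_m) = 275.7500  ⇒  Cov = 275.7500 / 5 = 55.1500
Σ(R_m − R̄_m)² = 276.3533  ⇒  Var(R_m) = 276.3533 / 5 = 55.2707
β = Cov / Var(R_m) = 55.1500 / 55.2707 = 0.9978
E(R) = R_f + β × MRP = 2.56% + 0.9978 × 4.90% = 7.45%

7.45%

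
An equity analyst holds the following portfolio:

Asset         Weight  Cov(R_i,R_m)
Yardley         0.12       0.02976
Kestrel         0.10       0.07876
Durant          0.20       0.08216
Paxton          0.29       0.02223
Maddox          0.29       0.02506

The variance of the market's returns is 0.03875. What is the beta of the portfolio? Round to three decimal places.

1.073

β_Yardley = 0.02976 / 0.03875 = 0.7680
β_Kestrel = 0.07876 / 0.03875 = 2.0325
β_Durant = 0.08216 / 0.03875 = 2.1203
β_Paxton = 0.02223 / 0.03875 = 0.5737
β_Maddox = 0.02506 / 0.03875 = 0.6467
β_P = Σ w_i β_i = 0.12×0.7680 + 0.10×2.0325 + 0.20×2.1203 + 0.29×0.5737 + 0.29×0.6467 = 1.0734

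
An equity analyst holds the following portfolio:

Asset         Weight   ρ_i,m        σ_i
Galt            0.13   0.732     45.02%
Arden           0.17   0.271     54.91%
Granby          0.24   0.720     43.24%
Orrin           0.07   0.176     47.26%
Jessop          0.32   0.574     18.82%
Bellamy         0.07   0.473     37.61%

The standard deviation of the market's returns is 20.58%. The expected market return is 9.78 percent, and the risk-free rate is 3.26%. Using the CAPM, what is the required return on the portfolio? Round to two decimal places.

β_Galt = 0.732 × 45.02% / 20.58% = 1.6013
β_Arden = 0.271 × 54.91% / 20.58% = 0.7231
β_Granby = 0.720 × 43.24% / 20.58% = 1.5128
β_Orrin = 0.176 × 47.26% / 20.58% = 0.4042
β_Jessop = 0.574 × 18.82% / 20.58% = 0.5249
β_Bellamy = 0.473 × 37.61% / 20.58% = 0.8644
β_P = Σ w_i β_i = 0.13×1.6013 + 0.17×0.7231 + 0.24×1.5128 + 0.07×0.4042 + 0.32×0.5249 + 0.07×0.8644 = 0.9509
MRP = 9.78% − 3.26% = 6.52%
E(R_P) = R_f + β_P × MRP = 3.26% + 0.9509 × 6.52% = 9.46%

9.46%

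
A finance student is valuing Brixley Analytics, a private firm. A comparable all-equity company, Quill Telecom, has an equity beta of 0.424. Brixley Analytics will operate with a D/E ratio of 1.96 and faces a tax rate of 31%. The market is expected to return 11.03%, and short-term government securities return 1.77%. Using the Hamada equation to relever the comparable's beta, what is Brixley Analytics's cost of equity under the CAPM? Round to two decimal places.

11.01%

β_L = β_U × [1 + (1 − t)(D/E)] = 0.424 × [1 + (1 − 0.31) × 1.96]
    = 0.424 × [1 + 0.69 × 1.96] = 0.424 × 2.3524 = 0.9974
MRP = 11.03% − 1.77% = 9.26%
E(R) = R_f + β_L × MRP = 1.77% + 0.9974 × 9.26% = 11.01%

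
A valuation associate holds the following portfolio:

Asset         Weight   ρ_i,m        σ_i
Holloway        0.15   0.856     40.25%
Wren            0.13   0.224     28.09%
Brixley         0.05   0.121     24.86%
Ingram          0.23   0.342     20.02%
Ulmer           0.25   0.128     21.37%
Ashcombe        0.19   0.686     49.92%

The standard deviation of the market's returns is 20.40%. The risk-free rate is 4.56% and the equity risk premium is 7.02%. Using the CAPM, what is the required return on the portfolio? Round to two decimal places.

β_Holloway = 0.856 × 40.25% / 20.40% = 1.6889
β_Wren = 0.224 × 28.09% / 20.40% = 0.3084
β_Brixley = 0.121 × 24.86% / 20.40% = 0.1475
β_Ingram = 0.342 × 20.02% / 20.40% = 0.3356
β_Ulmer = 0.128 × 21.37% / 20.40% = 0.1341
β_Ashcombe = 0.686 × 49.92% / 20.40% = 1.6787
β_P = Σ w_i β_i = 0.15×1.6889 + 0.13×0.3084 + 0.05×0.1475 + 0.23×0.3356 + 0.25×0.1341 + 0.19×1.6787 = 0.7305
E(R_P) = R_f + β_P × MRP = 4.56% + 0.7305 × 7.02% = 9.69%

9.69%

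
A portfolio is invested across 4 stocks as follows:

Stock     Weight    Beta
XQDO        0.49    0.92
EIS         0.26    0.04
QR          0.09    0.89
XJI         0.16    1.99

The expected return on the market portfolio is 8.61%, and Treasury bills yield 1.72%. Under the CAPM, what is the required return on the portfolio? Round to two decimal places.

β_P = Σ w_i β_i = 0.49×0.92 + 0.26×0.04 + 0.09×0.89 + 0.16×1.99 = 0.8597
MRP = 8.61% − 1.72% = 6.89%
E(R_P) = R_f + β_P × MRP = 1.72% + 0.8597 × 6.89% = 7.64%

7.64%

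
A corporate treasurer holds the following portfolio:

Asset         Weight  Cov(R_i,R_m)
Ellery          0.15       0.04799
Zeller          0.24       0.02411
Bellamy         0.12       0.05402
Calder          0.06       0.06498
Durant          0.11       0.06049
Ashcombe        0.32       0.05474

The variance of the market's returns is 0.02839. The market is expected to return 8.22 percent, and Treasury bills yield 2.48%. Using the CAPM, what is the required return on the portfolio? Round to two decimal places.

12.09%

β_Ellery = 0.04799 / 0.02839 = 1.6904
β_Zeller = 0.02411 / 0.02839 = 0.8492
β_Bellamy = 0.05402 / 0.02839 = 1.9028
β_Calder = 0.06498 / 0.02839 = 2.2888
β_Durant = 0.06049 / 0.02839 = 2.1307
β_Ashcombe = 0.05474 / 0.02839 = 1.9281
β_P = Σ w_i β_i = 0.15×1.6904 + 0.24×0.8492 + 0.12×1.9028 + 0.06×2.2888 + 0.11×2.1307 + 0.32×1.9281 = 1.6744
MRP = 8.22% − 2.48% = 5.74%
E(R_P) = R_f + β_P × MRP = 2.48% + 1.6744 × 5.74% = 12.09%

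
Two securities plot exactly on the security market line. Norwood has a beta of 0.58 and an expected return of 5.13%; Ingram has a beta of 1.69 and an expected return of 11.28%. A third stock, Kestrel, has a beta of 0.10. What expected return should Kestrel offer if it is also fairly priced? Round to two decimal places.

MRP (SML slope) = (11.28% − 5.13%) / (1.69 − 0.58) = 6.15% / 1.11 = 5.5405%
R_f (intercept) = 5.13% − 0.58 × 5.5405% = 1.9165%
E(R_Kestrel) = R_f + β × MRP = 1.9165% + 0.10 × 5.5405% = 2.47%

2.47%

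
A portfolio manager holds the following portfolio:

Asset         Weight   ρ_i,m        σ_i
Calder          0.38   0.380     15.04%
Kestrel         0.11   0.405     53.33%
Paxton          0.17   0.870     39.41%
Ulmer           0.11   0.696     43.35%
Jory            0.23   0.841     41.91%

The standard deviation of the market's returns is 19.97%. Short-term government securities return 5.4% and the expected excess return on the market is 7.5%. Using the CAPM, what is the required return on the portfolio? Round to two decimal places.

β_Calder = 0.380 × 15.04% / 19.97% = 0.2862
β_Kestrel = 0.405 × 53.33% / 19.97% = 1.0816
β_Paxton = 0.870 × 39.41% / 19.97% = 1.7169
β_Ulmer = 0.696 × 43.35% / 19.97% = 1.5108
β_Jory = 0.841 × 41.91% / 19.97% = 1.7650
β_P = Σ w_i β_i = 0.38×0.2862 + 0.11×1.0816 + 0.17×1.7169 + 0.11×1.5108 + 0.23×1.7650 = 1.0917
E(R_P) = R_f + β_P × MRP = 5.4% + 1.0917 × 7.5% = 13.59%

13.59%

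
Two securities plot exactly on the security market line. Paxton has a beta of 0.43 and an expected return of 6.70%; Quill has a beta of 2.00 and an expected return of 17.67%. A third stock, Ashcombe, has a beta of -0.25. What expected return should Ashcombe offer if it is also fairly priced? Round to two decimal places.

1.95%

MRP (SML slope) = (17.67% − 6.70%) / (2.00 − 0.43) = 10.97% / 1.57 = 6.9873%
R_f (intercept) = 6.70% − 0.43 × 6.9873% = 3.6955%
E(R_Ashcombe) = R_f + β × MRP = 3.6955% + -0.25 × 6.9873% = 1.95%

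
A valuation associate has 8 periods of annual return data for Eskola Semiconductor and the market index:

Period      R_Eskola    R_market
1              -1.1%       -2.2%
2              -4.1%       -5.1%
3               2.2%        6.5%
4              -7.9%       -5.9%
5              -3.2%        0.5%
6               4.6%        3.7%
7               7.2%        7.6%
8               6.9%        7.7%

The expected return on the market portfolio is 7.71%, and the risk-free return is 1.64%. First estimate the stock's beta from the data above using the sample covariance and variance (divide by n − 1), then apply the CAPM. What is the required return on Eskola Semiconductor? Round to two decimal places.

7.20%

Mean R_i = (-1.1 − 4.1 + 2.2 − 7.9 − 3.2 + 4.6 + 7.2 + 6.9) / 8 = 0.5750%
Mean R_m = (-2.2 − 5.1 + 6.5 − 5.9 + 0.5 + 3.7 + 7.6 + 7.7) / 8 = 1.6000%
Σ(R_i − R̄_i)(R_m − R̄_m) = 200.1500  ⇒  Cov = 200.1500 / 7 = 28.5929
Σ(R_m − R̄_m)² = 218.4200  ⇒  Var(R_m) = 218.4200 / 7 = 31.2029
β = Cov / Var(R_m) = 28.5929 / 31.2029 = 0.9164
MRP = 7.71% − 1.64% = 6.07%
E(R) = R_f + β × MRP = 1.64% + 0.9164 × 6.07% = 7.20%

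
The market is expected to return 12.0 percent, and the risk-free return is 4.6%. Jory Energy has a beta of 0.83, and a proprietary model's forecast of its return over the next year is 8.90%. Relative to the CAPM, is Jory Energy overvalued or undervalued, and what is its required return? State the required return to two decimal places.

Overvalued; required return 10.74%

MRP = 12.0% − 4.6% = 7.40%
Required return = R_f + β·MRP = 4.6% + 0.83 × 7.4% = 10.74%
Forecast 8.90% < required 10.74% → the stock plots below the SML → overvalued.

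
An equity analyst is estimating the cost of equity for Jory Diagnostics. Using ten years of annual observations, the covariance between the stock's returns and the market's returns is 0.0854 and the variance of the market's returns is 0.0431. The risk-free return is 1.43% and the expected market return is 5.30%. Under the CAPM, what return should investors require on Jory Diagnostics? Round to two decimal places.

9.10%

β = Cov(R_i, R_m) / Var(R_m) = 0.0854 / 0.0431 = 1.9814
MRP = 5.30% − 1.43% = 3.87%
E(R) = R_f + β × MRP = 1.43% + 1.9814 × 3.87% = 9.10%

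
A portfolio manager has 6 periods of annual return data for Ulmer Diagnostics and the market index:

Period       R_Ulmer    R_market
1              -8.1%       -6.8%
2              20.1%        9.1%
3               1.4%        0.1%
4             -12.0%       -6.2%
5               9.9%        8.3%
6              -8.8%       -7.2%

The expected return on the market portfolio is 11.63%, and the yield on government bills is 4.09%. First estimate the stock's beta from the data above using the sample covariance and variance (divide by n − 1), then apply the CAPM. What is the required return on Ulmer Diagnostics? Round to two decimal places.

Mean R_i = (-8.1 + 20.1 + 1.4 − 12.0 + 9.9 − 8.8) / 6 = 0.4167%
Mean R_m = (-6.8 + 9.1 + 0.1 − 6.2 + 8.3 − 7.2) / 6 = -0.4500%
Σ(R_i − R̄_i)(R_m − R̄_m) = 459.1850  ⇒  Cov = 459.1850 / 5 = 91.8370
Σ(R_m − R̄_m)² = 287.0150  ⇒  Var(R_m) = 287.0150 / 5 = 57.4030
β = Cov / Var(R_m) = 91.8370 / 57.4030 = 1.5999
MRP = 11.63% − 4.09% = 7.54%
E(R) = R_f + β × MRP = 4.09% + 1.5999 × 7.54% = 16.15%

16.15%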